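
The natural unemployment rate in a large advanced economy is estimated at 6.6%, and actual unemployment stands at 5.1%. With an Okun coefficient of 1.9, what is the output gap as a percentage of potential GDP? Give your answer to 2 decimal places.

The unemployment gap is 5.1 - 6.6 = -1.5 percentage points.
Okun's law gives an output gap of -1.9 × (-1.5) = 2.85%, i.e. 2.85% above potential.

2.85%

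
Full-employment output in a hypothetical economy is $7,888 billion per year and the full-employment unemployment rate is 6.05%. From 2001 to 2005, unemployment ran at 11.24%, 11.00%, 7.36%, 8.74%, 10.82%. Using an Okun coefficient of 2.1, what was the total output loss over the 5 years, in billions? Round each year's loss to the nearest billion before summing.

Year 2001: gap = -2.1 × (11.24 - 6.05) = -10.899%, loss ≈ 7888 × 10.899/100 ≈ 860.
Year 2002: gap = -2.1 × (11 - 6.05) = -10.395%, loss ≈ 7888 × 10.395/100 ≈ 820.
Year 2003: gap = -2.1 × (7.36 - 6.05) = -2.751%, loss ≈ 7888 × 2.751/100 ≈ 217.
Year 2004: gap = -2.1 × (8.74 - 6.05) = -5.649%, loss ≈ 7888 × 5.649/100 ≈ 446.
Year 2005: gap = -2.1 × (10.82 - 6.05) = -10.017%, loss ≈ 7888 × 10.017/100 ≈ 790.
Total lost output = 860 + 820 + 217 + 446 + 790 = 3133 billion.

$3,133 billion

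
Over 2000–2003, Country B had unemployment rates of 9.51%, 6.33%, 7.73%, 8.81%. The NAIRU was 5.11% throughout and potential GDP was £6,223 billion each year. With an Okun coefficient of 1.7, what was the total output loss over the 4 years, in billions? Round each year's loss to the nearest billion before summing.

Year 2000: gap = -1.7 × (9.51 - 5.11) = -7.48%, loss ≈ 6223 × 7.48/100 ≈ 465.
Year 2001: gap = -1.7 × (6.33 - 5.11) = -2.074%, loss ≈ 6223 × 2.074/100 ≈ 129.
Year 2002: gap = -1.7 × (7.73 - 5.11) = -4.454%, loss ≈ 6223 × 4.454/100 ≈ 277.
Year 2003: gap = -1.7 × (8.81 - 5.11) = -6.29%, loss ≈ 6223 × 6.29/100 ≈ 391.
Total lost output = 465 + 129 + 277 + 391 = 1262 billion.

£1,262 billion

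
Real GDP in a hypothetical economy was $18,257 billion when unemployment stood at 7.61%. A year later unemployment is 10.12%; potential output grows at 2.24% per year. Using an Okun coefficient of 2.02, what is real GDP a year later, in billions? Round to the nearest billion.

Δu = 10.12 - 7.61 = 2.51 points.
Okun's law (growth form): g_Y = g_Y* - β × Δu = 2.24 - 2.02 × (2.51) = 2.24 - 5.0702 = -2.8302%.
Real GDP in the next year = 18257 × (1 - 2.8302/100) = 18257 × 0.971698 ≈ 17740 billion.

$17,740 billion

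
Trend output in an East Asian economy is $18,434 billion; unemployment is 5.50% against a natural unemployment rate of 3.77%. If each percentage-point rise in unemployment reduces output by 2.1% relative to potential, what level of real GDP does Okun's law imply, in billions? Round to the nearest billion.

Unemployment gap = 5.5 - 3.77 = 1.73 points, so the output gap is -2.1 × 1.73 = -3.633%.
Actual GDP = 18434 × (1 - 3.633/100) = 18434 × 0.96367 ≈ 17764 billion.

$17,764 billion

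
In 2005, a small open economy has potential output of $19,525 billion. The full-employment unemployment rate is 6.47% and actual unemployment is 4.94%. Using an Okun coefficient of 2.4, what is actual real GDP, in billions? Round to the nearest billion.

Unemployment gap = 4.94 - 6.47 = -1.53 points, so the output gap is -2.4 × (-1.53) = 3.672%.
Actual GDP = 19525 × (1 + 3.672/100) = 19525 × 1.03672 ≈ 20242 billion.

$20,242 billion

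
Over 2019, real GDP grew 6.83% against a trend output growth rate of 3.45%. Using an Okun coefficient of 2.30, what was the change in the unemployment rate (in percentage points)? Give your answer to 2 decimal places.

-1.47 percentage points

Growth-rate Okun's law: g_Y = g_Y* - β × Δu, so Δu = (g_Y* - g_Y)/β.
Δu = (3.45 - 6.83)/2.30 = -3.38/2.30 = -1.47 percentage points.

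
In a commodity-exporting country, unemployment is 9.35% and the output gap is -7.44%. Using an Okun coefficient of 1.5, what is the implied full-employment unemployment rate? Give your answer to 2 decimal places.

From Okun's law, u - u* = -(output gap)/β = -(-7.44)/1.5 = 4.96 points.
So u* = 9.35 - 4.96 = 4.39%.

4.39%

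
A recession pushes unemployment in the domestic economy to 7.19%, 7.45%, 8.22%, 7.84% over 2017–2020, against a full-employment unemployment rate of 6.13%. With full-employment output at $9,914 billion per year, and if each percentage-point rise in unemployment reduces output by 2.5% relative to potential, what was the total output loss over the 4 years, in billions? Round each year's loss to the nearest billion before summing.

$1,532 billion

Year 2017: gap = -2.5 × (7.19 - 6.13) = -2.65%, loss ≈ 9914 × 2.65/100 ≈ 263.
Year 2018: gap = -2.5 × (7.45 - 6.13) = -3.3%, loss ≈ 9914 × 3.3/100 ≈ 327.
Year 2019: gap = -2.5 × (8.22 - 6.13) = -5.225%, loss ≈ 9914 × 5.225/100 ≈ 518.
Year 2020: gap = -2.5 × (7.84 - 6.13) = -4.275%, loss ≈ 9914 × 4.275/100 ≈ 424.
Total lost output = 263 + 327 + 518 + 424 = 1532 billion.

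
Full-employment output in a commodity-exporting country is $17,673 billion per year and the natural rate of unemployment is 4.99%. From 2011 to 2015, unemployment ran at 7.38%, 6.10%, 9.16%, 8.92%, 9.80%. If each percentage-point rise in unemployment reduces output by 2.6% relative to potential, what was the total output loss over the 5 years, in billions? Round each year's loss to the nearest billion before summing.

Year 2011: gap = -2.6 × (7.38 - 4.99) = -6.214%, loss ≈ 17673 × 6.214/100 ≈ 1098.
Year 2012: gap = -2.6 × (6.1 - 4.99) = -2.886%, loss ≈ 17673 × 2.886/100 ≈ 510.
Year 2013: gap = -2.6 × (9.16 - 4.99) = -10.842%, loss ≈ 17673 × 10.842/100 ≈ 1916.
Year 2014: gap = -2.6 × (8.92 - 4.99) = -10.218%, loss ≈ 17673 × 10.218/100 ≈ 1806.
Year 2015: gap = -2.6 × (9.8 - 4.99) = -12.506%, loss ≈ 17673 × 12.506/100 ≈ 2210.
Total lost output = 1098 + 510 + 1916 + 1806 + 2210 = 7540 billion.

$7,540 billion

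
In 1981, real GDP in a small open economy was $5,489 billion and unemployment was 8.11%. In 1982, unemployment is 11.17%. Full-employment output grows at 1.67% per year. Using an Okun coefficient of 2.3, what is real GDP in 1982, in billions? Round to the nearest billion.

Δu = 11.17 - 8.11 = 3.06 points.
Okun's law (growth form): g_Y = g_Y* - β × Δu = 1.67 - 2.3 × (3.06) = 1.67 - 7.038 = -5.368%.
Real GDP in the next year = 5489 × (1 - 5.368/100) = 5489 × 0.94632 ≈ 5194 billion.

$5,194 billion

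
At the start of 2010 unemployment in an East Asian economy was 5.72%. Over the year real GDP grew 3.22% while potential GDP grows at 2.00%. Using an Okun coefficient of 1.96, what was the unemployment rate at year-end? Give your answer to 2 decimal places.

Growth-rate Okun's law: g_Y = g_Y* - β × Δu, so Δu = (g_Y* - g_Y)/β.
Δu = (2 - 3.22)/1.96 = -1.22/1.96 = -0.62 percentage points.
Year-end unemployment = 5.72 - 0.62 = 5.10%.

5.10%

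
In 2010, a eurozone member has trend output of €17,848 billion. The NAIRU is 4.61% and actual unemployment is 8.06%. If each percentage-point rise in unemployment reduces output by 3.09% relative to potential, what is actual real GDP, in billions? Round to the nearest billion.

€15,945 billion

Unemployment gap = 8.06 - 4.61 = 3.45 points, so the output gap is -3.09 × 3.45 = -10.6605%.
Actual GDP = 17848 × (1 - 10.6605/100) = 17848 × 0.893395 ≈ 15945 billion.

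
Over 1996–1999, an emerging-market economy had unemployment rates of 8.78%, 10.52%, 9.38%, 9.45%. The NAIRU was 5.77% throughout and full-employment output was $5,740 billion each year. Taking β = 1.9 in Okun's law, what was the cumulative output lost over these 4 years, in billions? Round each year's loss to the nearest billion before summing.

Year 1996: gap = -1.9 × (8.78 - 5.77) = -5.719%, loss ≈ 5740 × 5.719/100 ≈ 328.
Year 1997: gap = -1.9 × (10.52 - 5.77) = -9.025%, loss ≈ 5740 × 9.025/100 ≈ 518.
Year 1998: gap = -1.9 × (9.38 - 5.77) = -6.859%, loss ≈ 5740 × 6.859/100 ≈ 394.
Year 1999: gap = -1.9 × (9.45 - 5.77) = -6.992%, loss ≈ 5740 × 6.992/100 ≈ 401.
Total lost output = 328 + 518 + 394 + 401 = 1641 billion.

$1,641 billion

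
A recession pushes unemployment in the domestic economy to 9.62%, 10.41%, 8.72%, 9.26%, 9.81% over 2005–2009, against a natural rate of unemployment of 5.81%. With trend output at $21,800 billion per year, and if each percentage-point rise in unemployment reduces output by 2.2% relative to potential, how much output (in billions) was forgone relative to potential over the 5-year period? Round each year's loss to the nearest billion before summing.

Year 2005: gap = -2.2 × (9.62 - 5.81) = -8.382%, loss ≈ 21800 × 8.382/100 ≈ 1827.
Year 2006: gap = -2.2 × (10.41 - 5.81) = -10.12%, loss ≈ 21800 × 10.12/100 ≈ 2206.
Year 2007: gap = -2.2 × (8.72 - 5.81) = -6.402%, loss ≈ 21800 × 6.402/100 ≈ 1396.
Year 2008: gap = -2.2 × (9.26 - 5.81) = -7.59%, loss ≈ 21800 × 7.59/100 ≈ 1655.
Year 2009: gap = -2.2 × (9.81 - 5.81) = -8.8%, loss ≈ 21800 × 8.8/100 ≈ 1918.
Total lost output = 1827 + 2206 + 1396 + 1655 + 1918 = 9002 billion.

$9,002 billion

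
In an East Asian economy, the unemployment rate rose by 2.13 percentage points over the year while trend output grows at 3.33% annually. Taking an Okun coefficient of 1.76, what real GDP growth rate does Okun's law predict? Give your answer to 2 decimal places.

Growth-rate Okun's law: g_Y = g_Y* - β × Δu.
g_Y = 3.33 - 1.76 × (2.13) = 3.33 - 3.7488 = -0.4188%, i.e. -0.42% to 2 d.p.

-0.42%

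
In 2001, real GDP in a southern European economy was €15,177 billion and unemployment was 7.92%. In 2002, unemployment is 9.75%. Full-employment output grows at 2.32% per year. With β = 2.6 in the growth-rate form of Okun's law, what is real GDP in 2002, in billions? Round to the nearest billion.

Δu = 9.75 - 7.92 = 1.83 points.
Okun's law (growth form): g_Y = g_Y* - β × Δu = 2.32 - 2.6 × (1.83) = 2.32 - 4.758 = -2.438%.
Real GDP in the next year = 15177 × (1 - 2.438/100) = 15177 × 0.97562 ≈ 14807 billion.

€14,807 billion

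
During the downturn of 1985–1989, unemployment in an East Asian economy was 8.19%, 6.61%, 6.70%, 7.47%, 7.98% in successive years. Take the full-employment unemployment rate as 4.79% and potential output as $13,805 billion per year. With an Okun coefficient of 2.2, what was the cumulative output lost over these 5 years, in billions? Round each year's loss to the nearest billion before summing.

Year 1985: gap = -2.2 × (8.19 - 4.79) = -7.48%, loss ≈ 13805 × 7.48/100 ≈ 1033.
Year 1986: gap = -2.2 × (6.61 - 4.79) = -4.004%, loss ≈ 13805 × 4.004/100 ≈ 553.
Year 1987: gap = -2.2 × (6.7 - 4.79) = -4.202%, loss ≈ 13805 × 4.202/100 ≈ 580.
Year 1988: gap = -2.2 × (7.47 - 4.79) = -5.896%, loss ≈ 13805 × 5.896/100 ≈ 814.
Year 1989: gap = -2.2 × (7.98 - 4.79) = -7.018%, loss ≈ 13805 × 7.018/100 ≈ 969.
Total lost output = 1033 + 553 + 580 + 814 + 969 = 3949 billion.

$3,949 billion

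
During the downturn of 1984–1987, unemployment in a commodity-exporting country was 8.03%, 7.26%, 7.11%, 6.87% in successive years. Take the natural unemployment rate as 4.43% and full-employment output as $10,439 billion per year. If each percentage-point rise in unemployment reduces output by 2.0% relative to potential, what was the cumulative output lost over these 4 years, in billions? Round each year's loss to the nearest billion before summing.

Year 1984: gap = -2.0 × (8.03 - 4.43) = -7.2%, loss ≈ 10439 × 7.2/100 ≈ 752.
Year 1985: gap = -2.0 × (7.26 - 4.43) = -5.66%, loss ≈ 10439 × 5.66/100 ≈ 591.
Year 1986: gap = -2.0 × (7.11 - 4.43) = -5.36%, loss ≈ 10439 × 5.36/100 ≈ 560.
Year 1987: gap = -2.0 × (6.87 - 4.43) = -4.88%, loss ≈ 10439 × 4.88/100 ≈ 509.
Total lost output = 752 + 591 + 560 + 509 = 2412 billion.

$2,412 billion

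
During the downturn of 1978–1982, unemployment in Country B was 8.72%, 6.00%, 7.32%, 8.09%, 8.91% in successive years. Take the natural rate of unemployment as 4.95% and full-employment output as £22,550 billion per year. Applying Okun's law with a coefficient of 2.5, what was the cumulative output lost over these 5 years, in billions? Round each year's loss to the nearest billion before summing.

£8,055 billion

Year 1978: gap = -2.5 × (8.72 - 4.95) = -9.425%, loss ≈ 22550 × 9.425/100 ≈ 2125.
Year 1979: gap = -2.5 × (6 - 4.95) = -2.625%, loss ≈ 22550 × 2.625/100 ≈ 592.
Year 1980: gap = -2.5 × (7.32 - 4.95) = -5.925%, loss ≈ 22550 × 5.925/100 ≈ 1336.
Year 1981: gap = -2.5 × (8.09 - 4.95) = -7.85%, loss ≈ 22550 × 7.85/100 ≈ 1770.
Year 1982: gap = -2.5 × (8.91 - 4.95) = -9.9%, loss ≈ 22550 × 9.9/100 ≈ 2232.
Total lost output = 2125 + 592 + 1336 + 1770 + 2232 = 8055 billion.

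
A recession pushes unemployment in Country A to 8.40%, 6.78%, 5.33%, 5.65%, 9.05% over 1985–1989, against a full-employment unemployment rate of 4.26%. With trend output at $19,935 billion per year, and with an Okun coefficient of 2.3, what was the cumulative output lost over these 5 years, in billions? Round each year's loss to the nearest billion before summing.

$6,377 billion

Year 1985: gap = -2.3 × (8.4 - 4.26) = -9.522%, loss ≈ 19935 × 9.522/100 ≈ 1898.
Year 1986: gap = -2.3 × (6.78 - 4.26) = -5.796%, loss ≈ 19935 × 5.796/100 ≈ 1155.
Year 1987: gap = -2.3 × (5.33 - 4.26) = -2.461%, loss ≈ 19935 × 2.461/100 ≈ 491.
Year 1988: gap = -2.3 × (5.65 - 4.26) = -3.197%, loss ≈ 19935 × 3.197/100 ≈ 637.
Year 1989: gap = -2.3 × (9.05 - 4.26) = -11.017%, loss ≈ 19935 × 11.017/100 ≈ 2196.
Total lost output = 1898 + 1155 + 491 + 637 + 2196 = 6377 billion.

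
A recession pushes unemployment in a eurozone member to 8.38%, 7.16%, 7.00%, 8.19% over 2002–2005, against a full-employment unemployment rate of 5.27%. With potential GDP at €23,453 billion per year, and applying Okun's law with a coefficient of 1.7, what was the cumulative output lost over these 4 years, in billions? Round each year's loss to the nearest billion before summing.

€3,848 billion

Year 2002: gap = -1.7 × (8.38 - 5.27) = -5.287%, loss ≈ 23453 × 5.287/100 ≈ 1240.
Year 2003: gap = -1.7 × (7.16 - 5.27) = -3.213%, loss ≈ 23453 × 3.213/100 ≈ 754.
Year 2004: gap = -1.7 × (7 - 5.27) = -2.941%, loss ≈ 23453 × 2.941/100 ≈ 690.
Year 2005: gap = -1.7 × (8.19 - 5.27) = -4.964%, loss ≈ 23453 × 4.964/100 ≈ 1164.
Total lost output = 1240 + 754 + 690 + 1164 = 3848 billion.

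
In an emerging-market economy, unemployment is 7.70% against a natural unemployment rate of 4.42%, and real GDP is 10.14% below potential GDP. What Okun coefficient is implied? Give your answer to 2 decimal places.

Okun's law: output gap = -β × (u - u*).
-10.14 = -β × (7.7 - 4.42) = -β × 3.28, so β = 10.14/3.28 = 3.09.

β ≈ 3.09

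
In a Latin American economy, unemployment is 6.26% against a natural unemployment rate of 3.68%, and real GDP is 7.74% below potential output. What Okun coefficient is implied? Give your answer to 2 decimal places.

Okun's law: output gap = -β × (u - u*).
-7.74 = -β × (6.26 - 3.68) = -β × 2.58, so β = 7.74/2.58 = 3.00.

β ≈ 3.00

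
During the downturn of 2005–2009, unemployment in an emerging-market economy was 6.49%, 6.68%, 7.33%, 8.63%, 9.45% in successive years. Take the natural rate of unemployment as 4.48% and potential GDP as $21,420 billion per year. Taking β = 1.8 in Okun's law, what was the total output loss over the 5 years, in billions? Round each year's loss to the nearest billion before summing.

$6,238 billion

Year 2005: gap = -1.8 × (6.49 - 4.48) = -3.618%, loss ≈ 21420 × 3.618/100 ≈ 775.
Year 2006: gap = -1.8 × (6.68 - 4.48) = -3.96%, loss ≈ 21420 × 3.96/100 ≈ 848.
Year 2007: gap = -1.8 × (7.33 - 4.48) = -5.13%, loss ≈ 21420 × 5.13/100 ≈ 1099.
Year 2008: gap = -1.8 × (8.63 - 4.48) = -7.47%, loss ≈ 21420 × 7.47/100 ≈ 1600.
Year 2009: gap = -1.8 × (9.45 - 4.48) = -8.946%, loss ≈ 21420 × 8.946/100 ≈ 1916.
Total lost output = 775 + 848 + 1099 + 1600 + 1916 = 6238 billion.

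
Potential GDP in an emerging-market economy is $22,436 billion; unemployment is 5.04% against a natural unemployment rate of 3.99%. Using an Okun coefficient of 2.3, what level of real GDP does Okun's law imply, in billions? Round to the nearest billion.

Unemployment gap = 5.04 - 3.99 = 1.05 points, so the output gap is -2.3 × 1.05 = -2.415%.
Actual GDP = 22436 × (1 - 2.415/100) = 22436 × 0.97585 ≈ 21894 billion.

$21,894 billion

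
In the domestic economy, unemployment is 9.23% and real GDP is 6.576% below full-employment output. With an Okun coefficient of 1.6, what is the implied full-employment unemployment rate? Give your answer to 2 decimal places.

5.12%

From Okun's law, u - u* = -(output gap)/β = -(-6.576)/1.6 = 4.11 points.
So u* = 9.23 - 4.11 = 5.12%.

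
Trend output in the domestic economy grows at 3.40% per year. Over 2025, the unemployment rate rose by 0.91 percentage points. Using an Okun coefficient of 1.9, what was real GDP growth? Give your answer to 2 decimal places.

Growth-rate Okun's law: g_Y = g_Y* - β × Δu.
g_Y = 3.40 - 1.9 × (0.91) = 3.4 - 1.729 = 1.671%, i.e. 1.67% to 2 d.p.

1.67%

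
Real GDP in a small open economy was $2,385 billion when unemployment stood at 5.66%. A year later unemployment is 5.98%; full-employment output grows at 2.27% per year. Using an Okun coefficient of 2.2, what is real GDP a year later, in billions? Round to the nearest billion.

$2,422 billion

Δu = 5.98 - 5.66 = 0.32 points.
Okun's law (growth form): g_Y = g_Y* - β × Δu = 2.27 - 2.2 × (0.32) = 2.27 - 0.704 = 1.566%.
Real GDP in the next year = 2385 × (1 + 1.566/100) = 2385 × 1.01566 ≈ 2422 billion.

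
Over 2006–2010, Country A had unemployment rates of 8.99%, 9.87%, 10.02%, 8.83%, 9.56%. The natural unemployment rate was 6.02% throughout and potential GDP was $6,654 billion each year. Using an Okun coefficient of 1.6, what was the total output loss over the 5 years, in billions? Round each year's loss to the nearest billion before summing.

Year 2006: gap = -1.6 × (8.99 - 6.02) = -4.752%, loss ≈ 6654 × 4.752/100 ≈ 316.
Year 2007: gap = -1.6 × (9.87 - 6.02) = -6.16%, loss ≈ 6654 × 6.16/100 ≈ 410.
Year 2008: gap = -1.6 × (10.02 - 6.02) = -6.4%, loss ≈ 6654 × 6.4/100 ≈ 426.
Year 2009: gap = -1.6 × (8.83 - 6.02) = -4.496%, loss ≈ 6654 × 4.496/100 ≈ 299.
Year 2010: gap = -1.6 × (9.56 - 6.02) = -5.664%, loss ≈ 6654 × 5.664/100 ≈ 377.
Total lost output = 316 + 410 + 426 + 299 + 377 = 1828 billion.

$1,828 billion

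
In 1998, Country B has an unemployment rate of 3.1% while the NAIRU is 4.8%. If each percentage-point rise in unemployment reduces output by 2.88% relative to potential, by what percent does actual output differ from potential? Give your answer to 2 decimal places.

4.90%

The unemployment gap is 3.1 - 4.8 = -1.7 percentage points.
Okun's law gives an output gap of -2.88 × (-1.7) = 4.896%, i.e. 4.90% above potential.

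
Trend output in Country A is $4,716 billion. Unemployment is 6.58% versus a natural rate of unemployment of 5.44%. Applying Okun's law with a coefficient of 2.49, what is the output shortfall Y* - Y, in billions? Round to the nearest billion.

$134 billion

Output gap = -2.49 × (6.58 - 5.44) = -2.49 × 1.14 = -2.8386%.
Actual GDP ≈ 4716 × 0.971614 ≈ 4582 billion, so the shortfall is 4716 - 4582 = 134 billion.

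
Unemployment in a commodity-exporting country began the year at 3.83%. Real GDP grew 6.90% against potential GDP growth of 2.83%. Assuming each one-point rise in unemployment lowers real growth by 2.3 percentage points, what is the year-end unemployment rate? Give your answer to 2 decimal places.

Growth-rate Okun's law: g_Y = g_Y* - β × Δu, so Δu = (g_Y* - g_Y)/β.
Δu = (2.83 - 6.9)/2.3 = -4.07/2.3 = -1.77 percentage points.
Year-end unemployment = 3.83 - 1.77 = 2.06%.

2.06%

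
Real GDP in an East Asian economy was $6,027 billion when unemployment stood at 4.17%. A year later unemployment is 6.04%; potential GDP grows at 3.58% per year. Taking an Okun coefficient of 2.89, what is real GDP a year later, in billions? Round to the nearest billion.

Δu = 6.04 - 4.17 = 1.87 points.
Okun's law (growth form): g_Y = g_Y* - β × Δu = 3.58 - 2.89 × (1.87) = 3.58 - 5.4043 = -1.8243%.
Real GDP in the next year = 6027 × (1 - 1.8243/100) = 6027 × 0.981757 ≈ 5917 billion.

$5,917 billion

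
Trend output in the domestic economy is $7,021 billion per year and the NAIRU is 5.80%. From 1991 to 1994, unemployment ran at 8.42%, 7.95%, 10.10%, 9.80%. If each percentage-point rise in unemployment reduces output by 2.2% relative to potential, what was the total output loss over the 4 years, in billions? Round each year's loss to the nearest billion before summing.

Year 1991: gap = -2.2 × (8.42 - 5.8) = -5.764%, loss ≈ 7021 × 5.764/100 ≈ 405.
Year 1992: gap = -2.2 × (7.95 - 5.8) = -4.73%, loss ≈ 7021 × 4.73/100 ≈ 332.
Year 1993: gap = -2.2 × (10.1 - 5.8) = -9.46%, loss ≈ 7021 × 9.46/100 ≈ 664.
Year 1994: gap = -2.2 × (9.8 - 5.8) = -8.8%, loss ≈ 7021 × 8.8/100 ≈ 618.
Total lost output = 405 + 332 + 664 + 618 = 2019 billion.

$2,019 billion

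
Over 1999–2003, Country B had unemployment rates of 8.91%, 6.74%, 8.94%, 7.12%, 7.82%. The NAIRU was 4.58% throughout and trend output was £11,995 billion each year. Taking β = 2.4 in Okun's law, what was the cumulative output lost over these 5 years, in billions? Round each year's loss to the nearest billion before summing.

Year 1999: gap = -2.4 × (8.91 - 4.58) = -10.392%, loss ≈ 11995 × 10.392/100 ≈ 1247.
Year 2000: gap = -2.4 × (6.74 - 4.58) = -5.184%, loss ≈ 11995 × 5.184/100 ≈ 622.
Year 2001: gap = -2.4 × (8.94 - 4.58) = -10.464%, loss ≈ 11995 × 10.464/100 ≈ 1255.
Year 2002: gap = -2.4 × (7.12 - 4.58) = -6.096%, loss ≈ 11995 × 6.096/100 ≈ 731.
Year 2003: gap = -2.4 × (7.82 - 4.58) = -7.776%, loss ≈ 11995 × 7.776/100 ≈ 933.
Total lost output = 1247 + 622 + 1255 + 731 + 933 = 4788 billion.

£4,788 billion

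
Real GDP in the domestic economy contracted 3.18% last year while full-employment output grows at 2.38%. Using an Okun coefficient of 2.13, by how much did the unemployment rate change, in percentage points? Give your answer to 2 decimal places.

2.61 percentage points

Growth-rate Okun's law: g_Y = g_Y* - β × Δu, so Δu = (g_Y* - g_Y)/β.
Δu = (2.38 + 3.18)/2.13 = 5.56/2.13 = 2.61 percentage points.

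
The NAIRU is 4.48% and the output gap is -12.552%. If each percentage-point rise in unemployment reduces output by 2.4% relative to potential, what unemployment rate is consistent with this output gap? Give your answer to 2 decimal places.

9.71%

From Okun's law, u - u* = -(output gap)/β = -(-12.552)/2.4 = 5.23 points.
So u = 4.48 + 5.23 = 9.71%.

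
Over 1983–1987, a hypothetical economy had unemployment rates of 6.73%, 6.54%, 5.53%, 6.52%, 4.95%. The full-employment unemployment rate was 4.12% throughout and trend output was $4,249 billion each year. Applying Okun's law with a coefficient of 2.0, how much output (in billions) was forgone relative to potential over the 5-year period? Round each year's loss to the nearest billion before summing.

Year 1983: gap = -2.0 × (6.73 - 4.12) = -5.22%, loss ≈ 4249 × 5.22/100 ≈ 222.
Year 1984: gap = -2.0 × (6.54 - 4.12) = -4.84%, loss ≈ 4249 × 4.84/100 ≈ 206.
Year 1985: gap = -2.0 × (5.53 - 4.12) = -2.82%, loss ≈ 4249 × 2.82/100 ≈ 120.
Year 1986: gap = -2.0 × (6.52 - 4.12) = -4.8%, loss ≈ 4249 × 4.8/100 ≈ 204.
Year 1987: gap = -2.0 × (4.95 - 4.12) = -1.66%, loss ≈ 4249 × 1.66/100 ≈ 71.
Total lost output = 222 + 206 + 120 + 204 + 71 = 823 billion.

$823 billion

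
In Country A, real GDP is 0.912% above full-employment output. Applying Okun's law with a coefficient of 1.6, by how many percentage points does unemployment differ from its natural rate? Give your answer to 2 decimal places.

-0.57 percentage points

Okun's law: output gap = -β × (u - u*), so u - u* = -(output gap)/β.
u - u* = -(0.912)/1.6 = -0.57 percentage points.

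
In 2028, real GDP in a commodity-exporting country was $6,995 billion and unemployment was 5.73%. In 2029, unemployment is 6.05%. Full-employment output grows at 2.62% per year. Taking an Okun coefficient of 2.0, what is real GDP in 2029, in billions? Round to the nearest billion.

$7,134 billion

Δu = 6.05 - 5.73 = 0.32 points.
Okun's law (growth form): g_Y = g_Y* - β × Δu = 2.62 - 2.0 × (0.32) = 2.62 - 0.64 = 1.98%.
Real GDP in the next year = 6995 × (1 + 1.98/100) = 6995 × 1.0198 ≈ 7134 billion.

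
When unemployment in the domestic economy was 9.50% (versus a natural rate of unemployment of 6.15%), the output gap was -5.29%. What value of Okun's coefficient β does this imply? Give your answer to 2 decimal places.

Okun's law: output gap = -β × (u - u*).
-5.29 = -β × (9.5 - 6.15) = -β × 3.35, so β = 5.29/3.35 = 1.58.

β ≈ 1.58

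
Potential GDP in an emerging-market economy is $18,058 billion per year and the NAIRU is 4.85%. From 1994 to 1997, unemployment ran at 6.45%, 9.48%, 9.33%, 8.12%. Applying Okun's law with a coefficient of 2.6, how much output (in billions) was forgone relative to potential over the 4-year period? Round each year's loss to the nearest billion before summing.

Year 1994: gap = -2.6 × (6.45 - 4.85) = -4.16%, loss ≈ 18058 × 4.16/100 ≈ 751.
Year 1995: gap = -2.6 × (9.48 - 4.85) = -12.038%, loss ≈ 18058 × 12.038/100 ≈ 2174.
Year 1996: gap = -2.6 × (9.33 - 4.85) = -11.648%, loss ≈ 18058 × 11.648/100 ≈ 2103.
Year 1997: gap = -2.6 × (8.12 - 4.85) = -8.502%, loss ≈ 18058 × 8.502/100 ≈ 1535.
Total lost output = 751 + 2174 + 2103 + 1535 = 6563 billion.

$6,563 billion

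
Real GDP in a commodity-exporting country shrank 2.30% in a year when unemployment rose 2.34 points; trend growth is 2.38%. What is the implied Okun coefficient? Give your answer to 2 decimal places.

β ≈ 2.00

Growth form: g_Y = g_Y* - β × Δu, so β = (g_Y* - g_Y)/Δu.
β = (2.38 + 2.3)/2.34 = 4.68/2.34 = 2.00.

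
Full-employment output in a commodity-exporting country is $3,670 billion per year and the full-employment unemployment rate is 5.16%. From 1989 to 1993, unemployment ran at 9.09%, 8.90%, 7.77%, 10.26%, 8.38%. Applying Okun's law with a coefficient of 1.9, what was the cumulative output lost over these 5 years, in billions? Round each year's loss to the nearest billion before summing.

$1,298 billion

Year 1989: gap = -1.9 × (9.09 - 5.16) = -7.467%, loss ≈ 3670 × 7.467/100 ≈ 274.
Year 1990: gap = -1.9 × (8.9 - 5.16) = -7.106%, loss ≈ 3670 × 7.106/100 ≈ 261.
Year 1991: gap = -1.9 × (7.77 - 5.16) = -4.959%, loss ≈ 3670 × 4.959/100 ≈ 182.
Year 1992: gap = -1.9 × (10.26 - 5.16) = -9.69%, loss ≈ 3670 × 9.69/100 ≈ 356.
Year 1993: gap = -1.9 × (8.38 - 5.16) = -6.118%, loss ≈ 3670 × 6.118/100 ≈ 225.
Total lost output = 274 + 261 + 182 + 356 + 225 = 1298 billion.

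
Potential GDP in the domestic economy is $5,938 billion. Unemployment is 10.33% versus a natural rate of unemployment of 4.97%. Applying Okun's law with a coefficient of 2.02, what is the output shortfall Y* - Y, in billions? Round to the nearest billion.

$643 billion

Output gap = -2.02 × (10.33 - 4.97) = -2.02 × 5.36 = -10.8272%.
Actual GDP ≈ 5938 × 0.891728 ≈ 5295 billion, so the shortfall is 5938 - 5295 = 643 billion.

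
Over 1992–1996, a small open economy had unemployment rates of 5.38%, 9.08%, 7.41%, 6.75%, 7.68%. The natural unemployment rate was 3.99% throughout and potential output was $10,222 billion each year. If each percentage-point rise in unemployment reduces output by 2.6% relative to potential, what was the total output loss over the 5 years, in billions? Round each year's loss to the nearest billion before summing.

$4,346 billion

Year 1992: gap = -2.6 × (5.38 - 3.99) = -3.614%, loss ≈ 10222 × 3.614/100 ≈ 369.
Year 1993: gap = -2.6 × (9.08 - 3.99) = -13.234%, loss ≈ 10222 × 13.234/100 ≈ 1353.
Year 1994: gap = -2.6 × (7.41 - 3.99) = -8.892%, loss ≈ 10222 × 8.892/100 ≈ 909.
Year 1995: gap = -2.6 × (6.75 - 3.99) = -7.176%, loss ≈ 10222 × 7.176/100 ≈ 734.
Year 1996: gap = -2.6 × (7.68 - 3.99) = -9.594%, loss ≈ 10222 × 9.594/100 ≈ 981.
Total lost output = 369 + 1353 + 909 + 734 + 981 = 4346 billion.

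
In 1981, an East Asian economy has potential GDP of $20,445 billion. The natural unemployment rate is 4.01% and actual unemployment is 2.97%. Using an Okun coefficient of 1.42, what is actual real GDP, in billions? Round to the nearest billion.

$20,747 billion

Unemployment gap = 2.97 - 4.01 = -1.04 points, so the output gap is -1.42 × (-1.04) = 1.4768%.
Actual GDP = 20445 × (1 + 1.4768/100) = 20445 × 1.014768 ≈ 20747 billion.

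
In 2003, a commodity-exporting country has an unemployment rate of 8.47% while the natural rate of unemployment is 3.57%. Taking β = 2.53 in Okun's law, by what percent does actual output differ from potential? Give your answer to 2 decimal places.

The unemployment gap is 8.47 - 3.57 = 4.9 percentage points.
Okun's law gives an output gap of -2.53 × 4.9 = -12.397%, i.e. 12.40% below potential.

-12.40%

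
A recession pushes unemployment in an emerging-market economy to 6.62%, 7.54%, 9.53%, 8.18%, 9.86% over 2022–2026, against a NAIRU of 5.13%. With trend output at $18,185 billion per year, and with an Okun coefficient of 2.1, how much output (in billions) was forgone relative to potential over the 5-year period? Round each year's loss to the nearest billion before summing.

$6,140 billion

Year 2022: gap = -2.1 × (6.62 - 5.13) = -3.129%, loss ≈ 18185 × 3.129/100 ≈ 569.
Year 2023: gap = -2.1 × (7.54 - 5.13) = -5.061%, loss ≈ 18185 × 5.061/100 ≈ 920.
Year 2024: gap = -2.1 × (9.53 - 5.13) = -9.24%, loss ≈ 18185 × 9.24/100 ≈ 1680.
Year 2025: gap = -2.1 × (8.18 - 5.13) = -6.405%, loss ≈ 18185 × 6.405/100 ≈ 1165.
Year 2026: gap = -2.1 × (9.86 - 5.13) = -9.933%, loss ≈ 18185 × 9.933/100 ≈ 1806.
Total lost output = 569 + 920 + 1680 + 1165 + 1806 = 6140 billion.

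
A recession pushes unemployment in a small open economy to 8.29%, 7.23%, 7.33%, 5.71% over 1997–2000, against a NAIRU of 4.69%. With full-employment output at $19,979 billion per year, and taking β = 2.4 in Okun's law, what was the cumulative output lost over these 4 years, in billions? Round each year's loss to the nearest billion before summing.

$4,699 billion

Year 1997: gap = -2.4 × (8.29 - 4.69) = -8.64%, loss ≈ 19979 × 8.64/100 ≈ 1726.
Year 1998: gap = -2.4 × (7.23 - 4.69) = -6.096%, loss ≈ 19979 × 6.096/100 ≈ 1218.
Year 1999: gap = -2.4 × (7.33 - 4.69) = -6.336%, loss ≈ 19979 × 6.336/100 ≈ 1266.
Year 2000: gap = -2.4 × (5.71 - 4.69) = -2.448%, loss ≈ 19979 × 2.448/100 ≈ 489.
Total lost output = 1726 + 1218 + 1266 + 489 = 4699 billion.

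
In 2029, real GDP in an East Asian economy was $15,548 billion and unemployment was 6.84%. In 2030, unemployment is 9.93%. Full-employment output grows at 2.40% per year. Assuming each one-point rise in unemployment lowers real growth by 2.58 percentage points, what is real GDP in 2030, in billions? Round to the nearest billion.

Δu = 9.93 - 6.84 = 3.09 points.
Okun's law (growth form): g_Y = g_Y* - β × Δu = 2.40 - 2.58 × (3.09) = 2.4 - 7.9722 = -5.5722%.
Real GDP in the next year = 15548 × (1 - 5.5722/100) = 15548 × 0.944278 ≈ 14682 billion.

$14,682 billion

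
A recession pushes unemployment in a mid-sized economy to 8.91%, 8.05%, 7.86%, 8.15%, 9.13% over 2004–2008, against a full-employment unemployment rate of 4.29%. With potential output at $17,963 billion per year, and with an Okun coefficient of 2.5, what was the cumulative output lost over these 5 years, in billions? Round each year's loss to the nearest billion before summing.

Year 2004: gap = -2.5 × (8.91 - 4.29) = -11.55%, loss ≈ 17963 × 11.55/100 ≈ 2075.
Year 2005: gap = -2.5 × (8.05 - 4.29) = -9.4%, loss ≈ 17963 × 9.4/100 ≈ 1689.
Year 2006: gap = -2.5 × (7.86 - 4.29) = -8.925%, loss ≈ 17963 × 8.925/100 ≈ 1603.
Year 2007: gap = -2.5 × (8.15 - 4.29) = -9.65%, loss ≈ 17963 × 9.65/100 ≈ 1733.
Year 2008: gap = -2.5 × (9.13 - 4.29) = -12.1%, loss ≈ 17963 × 12.1/100 ≈ 2174.
Total lost output = 2075 + 1689 + 1603 + 1733 + 2174 = 9274 billion.

$9,274 billion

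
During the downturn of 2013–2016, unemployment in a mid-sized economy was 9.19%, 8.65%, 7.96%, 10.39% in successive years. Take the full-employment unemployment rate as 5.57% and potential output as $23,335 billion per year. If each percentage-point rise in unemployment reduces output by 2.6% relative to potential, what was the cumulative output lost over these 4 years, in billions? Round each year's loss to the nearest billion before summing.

$8,439 billion

Year 2013: gap = -2.6 × (9.19 - 5.57) = -9.412%, loss ≈ 23335 × 9.412/100 ≈ 2196.
Year 2014: gap = -2.6 × (8.65 - 5.57) = -8.008%, loss ≈ 23335 × 8.008/100 ≈ 1869.
Year 2015: gap = -2.6 × (7.96 - 5.57) = -6.214%, loss ≈ 23335 × 6.214/100 ≈ 1450.
Year 2016: gap = -2.6 × (10.39 - 5.57) = -12.532%, loss ≈ 23335 × 12.532/100 ≈ 2924.
Total lost output = 2196 + 1869 + 1450 + 2924 = 8439 billion.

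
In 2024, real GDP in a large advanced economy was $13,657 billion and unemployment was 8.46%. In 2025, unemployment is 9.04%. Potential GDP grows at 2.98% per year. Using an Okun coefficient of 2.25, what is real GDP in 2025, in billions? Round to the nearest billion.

Δu = 9.04 - 8.46 = 0.58 points.
Okun's law (growth form): g_Y = g_Y* - β × Δu = 2.98 - 2.25 × (0.58) = 2.98 - 1.305 = 1.675%.
Real GDP in the next year = 13657 × (1 + 1.675/100) = 13657 × 1.01675 ≈ 13886 billion.

$13,886 billion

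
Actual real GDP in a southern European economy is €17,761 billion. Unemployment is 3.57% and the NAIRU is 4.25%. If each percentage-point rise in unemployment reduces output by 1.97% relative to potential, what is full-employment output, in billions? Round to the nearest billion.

€17,526 billion

Unemployment gap = 3.57 - 4.25 = -0.68 points, so output gap = -1.97 × (-0.68) = 1.3396%.
Since Y = Y* × (1 + gap/100), Y* = 17761/1.013396 ≈ 17526 billion.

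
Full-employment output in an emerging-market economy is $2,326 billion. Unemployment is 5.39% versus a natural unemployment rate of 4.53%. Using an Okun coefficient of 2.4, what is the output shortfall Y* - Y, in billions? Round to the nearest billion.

$48 billion

Output gap = -2.4 × (5.39 - 4.53) = -2.4 × 0.86 = -2.064%.
Actual GDP ≈ 2326 × 0.97936 ≈ 2278 billion, so the shortfall is 2326 - 2278 = 48 billion.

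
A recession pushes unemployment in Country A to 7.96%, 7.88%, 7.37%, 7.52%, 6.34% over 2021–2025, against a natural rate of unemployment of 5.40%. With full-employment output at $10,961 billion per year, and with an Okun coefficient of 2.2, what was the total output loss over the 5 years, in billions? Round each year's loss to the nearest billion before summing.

$2,428 billion

Year 2021: gap = -2.2 × (7.96 - 5.4) = -5.632%, loss ≈ 10961 × 5.632/100 ≈ 617.
Year 2022: gap = -2.2 × (7.88 - 5.4) = -5.456%, loss ≈ 10961 × 5.456/100 ≈ 598.
Year 2023: gap = -2.2 × (7.37 - 5.4) = -4.334%, loss ≈ 10961 × 4.334/100 ≈ 475.
Year 2024: gap = -2.2 × (7.52 - 5.4) = -4.664%, loss ≈ 10961 × 4.664/100 ≈ 511.
Year 2025: gap = -2.2 × (6.34 - 5.4) = -2.068%, loss ≈ 10961 × 2.068/100 ≈ 227.
Total lost output = 617 + 598 + 475 + 511 + 227 = 2428 billion.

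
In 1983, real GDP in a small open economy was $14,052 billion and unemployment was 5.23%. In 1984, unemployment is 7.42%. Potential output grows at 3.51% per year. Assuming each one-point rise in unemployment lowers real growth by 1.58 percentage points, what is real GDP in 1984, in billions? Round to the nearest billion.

$14,059 billion

Δu = 7.42 - 5.23 = 2.19 points.
Okun's law (growth form): g_Y = g_Y* - β × Δu = 3.51 - 1.58 × (2.19) = 3.51 - 3.4602 = 0.0498%.
Real GDP in the next year = 14052 × (1 + 0.0498/100) = 14052 × 1.000498 ≈ 14059 billion.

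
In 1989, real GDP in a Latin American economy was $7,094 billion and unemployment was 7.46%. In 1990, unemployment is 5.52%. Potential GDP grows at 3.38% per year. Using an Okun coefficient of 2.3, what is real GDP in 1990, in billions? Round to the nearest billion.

Δu = 5.52 - 7.46 = -1.94 points.
Okun's law (growth form): g_Y = g_Y* - β × Δu = 3.38 - 2.3 × (-1.94) = 3.38 + 4.462 = 7.842%.
Real GDP in the next year = 7094 × (1 + 7.842/100) = 7094 × 1.07842 ≈ 7650 billion.

$7,650 billion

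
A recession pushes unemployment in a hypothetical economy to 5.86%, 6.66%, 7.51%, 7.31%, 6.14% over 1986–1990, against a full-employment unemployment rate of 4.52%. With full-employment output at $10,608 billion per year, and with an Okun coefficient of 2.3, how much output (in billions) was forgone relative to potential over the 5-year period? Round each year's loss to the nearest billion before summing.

$2,655 billion

Year 1986: gap = -2.3 × (5.86 - 4.52) = -3.082%, loss ≈ 10608 × 3.082/100 ≈ 327.
Year 1987: gap = -2.3 × (6.66 - 4.52) = -4.922%, loss ≈ 10608 × 4.922/100 ≈ 522.
Year 1988: gap = -2.3 × (7.51 - 4.52) = -6.877%, loss ≈ 10608 × 6.877/100 ≈ 730.
Year 1989: gap = -2.3 × (7.31 - 4.52) = -6.417%, loss ≈ 10608 × 6.417/100 ≈ 681.
Year 1990: gap = -2.3 × (6.14 - 4.52) = -3.726%, loss ≈ 10608 × 3.726/100 ≈ 395.
Total lost output = 327 + 522 + 730 + 681 + 395 = 2655 billion.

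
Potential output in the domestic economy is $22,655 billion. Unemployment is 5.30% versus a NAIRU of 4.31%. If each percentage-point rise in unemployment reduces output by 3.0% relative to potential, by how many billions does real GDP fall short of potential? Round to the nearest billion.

Output gap = -3.0 × (5.3 - 4.31) = -3 × 0.99 = -2.97%.
Actual GDP ≈ 22655 × 0.9703 ≈ 21982 billion, so the shortfall is 22655 - 21982 = 673 billion.

$673 billion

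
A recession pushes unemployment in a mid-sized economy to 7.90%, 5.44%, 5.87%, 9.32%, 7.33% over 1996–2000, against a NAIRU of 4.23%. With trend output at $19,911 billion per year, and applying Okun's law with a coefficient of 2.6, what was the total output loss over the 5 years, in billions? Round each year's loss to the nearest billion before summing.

$7,615 billion

Year 1996: gap = -2.6 × (7.9 - 4.23) = -9.542%, loss ≈ 19911 × 9.542/100 ≈ 1900.
Year 1997: gap = -2.6 × (5.44 - 4.23) = -3.146%, loss ≈ 19911 × 3.146/100 ≈ 626.
Year 1998: gap = -2.6 × (5.87 - 4.23) = -4.264%, loss ≈ 19911 × 4.264/100 ≈ 849.
Year 1999: gap = -2.6 × (9.32 - 4.23) = -13.234%, loss ≈ 19911 × 13.234/100 ≈ 2635.
Year 2000: gap = -2.6 × (7.33 - 4.23) = -8.06%, loss ≈ 19911 × 8.06/100 ≈ 1605.
Total lost output = 1900 + 626 + 849 + 2635 + 1605 = 7615 billion.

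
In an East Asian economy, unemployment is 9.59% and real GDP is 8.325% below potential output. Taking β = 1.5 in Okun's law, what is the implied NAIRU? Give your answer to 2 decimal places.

From Okun's law, u - u* = -(output gap)/β = -(-8.325)/1.5 = 5.55 points.
So u* = 9.59 - 5.55 = 4.04%.

4.04%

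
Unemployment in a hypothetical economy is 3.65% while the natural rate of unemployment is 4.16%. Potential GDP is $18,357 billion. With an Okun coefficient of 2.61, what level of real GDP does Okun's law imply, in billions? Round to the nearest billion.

$18,601 billion

Unemployment gap = 3.65 - 4.16 = -0.51 points, so the output gap is -2.61 × (-0.51) = 1.3311%.
Actual GDP = 18357 × (1 + 1.3311/100) = 18357 × 1.013311 ≈ 18601 billion.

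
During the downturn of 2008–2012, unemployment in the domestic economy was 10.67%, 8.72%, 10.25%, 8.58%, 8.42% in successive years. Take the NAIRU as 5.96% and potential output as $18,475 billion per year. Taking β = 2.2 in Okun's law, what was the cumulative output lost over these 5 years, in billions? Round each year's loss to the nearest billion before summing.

Year 2008: gap = -2.2 × (10.67 - 5.96) = -10.362%, loss ≈ 18475 × 10.362/100 ≈ 1914.
Year 2009: gap = -2.2 × (8.72 - 5.96) = -6.072%, loss ≈ 18475 × 6.072/100 ≈ 1122.
Year 2010: gap = -2.2 × (10.25 - 5.96) = -9.438%, loss ≈ 18475 × 9.438/100 ≈ 1744.
Year 2011: gap = -2.2 × (8.58 - 5.96) = -5.764%, loss ≈ 18475 × 5.764/100 ≈ 1065.
Year 2012: gap = -2.2 × (8.42 - 5.96) = -5.412%, loss ≈ 18475 × 5.412/100 ≈ 1000.
Total lost output = 1914 + 1122 + 1744 + 1065 + 1000 = 6845 billion.

$6,845 billion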